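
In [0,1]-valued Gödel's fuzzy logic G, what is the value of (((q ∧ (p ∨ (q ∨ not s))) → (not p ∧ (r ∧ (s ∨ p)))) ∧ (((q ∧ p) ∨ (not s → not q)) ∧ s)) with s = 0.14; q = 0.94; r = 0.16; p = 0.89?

0.00

not s: Gödel ¬ of 0.14 = 0 (operand ≠ 0)
(q ∨ not s) = max(0.94, 0) = 0.94
(p ∨ (q ∨ not s)) = max(0.89, 0.94) = 0.94
(q ∧ (p ∨ (q ∨ not s))) = min(0.94, 0.94) = 0.94
not p: Gödel ¬ of 0.89 = 0 (operand ≠ 0)
(s ∨ p) = max(0.14, 0.89) = 0.89
(r ∧ (s ∨ p)) = min(0.16, 0.89) = 0.16
(not p ∧ (r ∧ (s ∨ p))) = min(0, 0.16) = 0
((q ∧ (p ∨ (q ∨ not s))) → (not p ∧ (r ∧ (s ∨ p)))): 0.94 > 0, so result = 0
(q ∧ p) = min(0.94, 0.89) = 0.89
not s: Gödel ¬ of 0.14 = 0 (operand ≠ 0)
not q: Gödel ¬ of 0.94 = 0 (operand ≠ 0)
(not s → not q): 0 ≤ 0, so result = 1
((q ∧ p) ∨ (not s → not q)) = max(0.89, 1) = 1
(((q ∧ p) ∨ (not s → not q)) ∧ s) = min(1, 0.14) = 0.14
(((q ∧ (p ∨ (q ∨ not s))) → (not p ∧ (r ∧ (s ∨ p)))) ∧ (((q ∧ p) ∨ (not s → not q)) ∧ s)) = min(0, 0.14) = 0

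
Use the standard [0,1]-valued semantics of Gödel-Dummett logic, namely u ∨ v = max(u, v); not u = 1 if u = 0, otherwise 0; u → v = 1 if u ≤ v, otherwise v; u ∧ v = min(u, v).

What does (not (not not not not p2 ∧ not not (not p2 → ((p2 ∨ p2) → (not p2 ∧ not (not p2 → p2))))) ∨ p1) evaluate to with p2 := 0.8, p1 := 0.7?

0.70

not p2: Gödel ¬ of 0.8 = 0 (operand ≠ 0)
not not p2: Gödel ¬ of 0 = 1 (operand is 0)
not not not p2: Gödel ¬ of 1 = 0 (operand ≠ 0)
not not not not p2: Gödel ¬ of 0 = 1 (operand is 0)
not p2: Gödel ¬ of 0.8 = 0 (operand ≠ 0)
(p2 ∨ p2) = max(0.8, 0.8) = 0.8
not p2: Gödel ¬ of 0.8 = 0 (operand ≠ 0)
not p2: Gödel ¬ of 0.8 = 0 (operand ≠ 0)
(not p2 → p2): 0 ≤ 0.8, so result = 1
not (not p2 → p2): Gödel ¬ of 1 = 0 (operand ≠ 0)
(not p2 ∧ not (not p2 → p2)) = min(0, 0) = 0
((p2 ∨ p2) → (not p2 ∧ not (not p2 → p2))): 0.8 > 0, so result = 0
(not p2 → ((p2 ∨ p2) → (not p2 ∧ not (not p2 → p2)))): 0 ≤ 0, so result = 1
not (not p2 → ((p2 ∨ p2) → (not p2 ∧ not (not p2 → p2)))): Gödel ¬ of 1 = 0 (operand ≠ 0)
not not (not p2 → ((p2 ∨ p2) → (not p2 ∧ not (not p2 → p2)))): Gödel ¬ of 0 = 1 (operand is 0)
(not not not not p2 ∧ not not (not p2 → ((p2 ∨ p2) → (not p2 ∧ not (not p2 → p2))))) = min(1, 1) = 1
not (not not not not p2 ∧ not not (not p2 → ((p2 ∨ p2) → (not p2 ∧ not (not p2 → p2))))): Gödel ¬ of 1 = 0 (operand ≠ 0)
(not (not not not not p2 ∧ not not (not p2 → ((p2 ∨ p2) → (not p2 ∧ not (not p2 → p2))))) ∨ p1) = max(0, 0.7) = 0.7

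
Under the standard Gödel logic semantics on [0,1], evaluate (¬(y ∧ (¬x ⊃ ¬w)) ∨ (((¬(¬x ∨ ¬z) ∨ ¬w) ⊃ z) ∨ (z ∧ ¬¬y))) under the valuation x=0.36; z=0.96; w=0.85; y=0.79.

¬x: Gödel ¬ of 0.36 = 0 (operand ≠ 0)
¬w: Gödel ¬ of 0.85 = 0 (operand ≠ 0)
(¬x ⊃ ¬w): 0 ≤ 0, so result = 1
(y ∧ (¬x ⊃ ¬w)) = min(0.79, 1) = 0.79
¬(y ∧ (¬x ⊃ ¬w)): Gödel ¬ of 0.79 = 0 (operand ≠ 0)
¬x: Gödel ¬ of 0.36 = 0 (operand ≠ 0)
¬z: Gödel ¬ of 0.96 = 0 (operand ≠ 0)
(¬x ∨ ¬z) = max(0, 0) = 0
¬(¬x ∨ ¬z): Gödel ¬ of 0 = 1 (operand is 0)
¬w: Gödel ¬ of 0.85 = 0 (operand ≠ 0)
(¬(¬x ∨ ¬z) ∨ ¬w) = max(1, 0) = 1
((¬(¬x ∨ ¬z) ∨ ¬w) ⊃ z): 1 > 0.96, so result = 0.96
¬y: Gödel ¬ of 0.79 = 0 (operand ≠ 0)
¬¬y: Gödel ¬ of 0 = 1 (operand is 0)
(z ∧ ¬¬y) = min(0.96, 1) = 0.96
(((¬(¬x ∨ ¬z) ∨ ¬w) ⊃ z) ∨ (z ∧ ¬¬y)) = max(0.96, 0.96) = 0.96
(¬(y ∧ (¬x ⊃ ¬w)) ∨ (((¬(¬x ∨ ¬z) ∨ ¬w) ⊃ z) ∨ (z ∧ ¬¬y))) = max(0, 0.96) = 0.96

0.96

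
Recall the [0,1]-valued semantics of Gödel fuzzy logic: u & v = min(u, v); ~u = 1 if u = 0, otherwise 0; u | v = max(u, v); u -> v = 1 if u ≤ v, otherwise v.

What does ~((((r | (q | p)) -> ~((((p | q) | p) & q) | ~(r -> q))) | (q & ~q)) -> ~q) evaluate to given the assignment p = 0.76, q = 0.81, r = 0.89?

(q | p) = max(0.81, 0.76) = 0.81
(r | (q | p)) = max(0.89, 0.81) = 0.89
(p | q) = max(0.76, 0.81) = 0.81
((p | q) | p) = max(0.81, 0.76) = 0.81
(((p | q) | p) & q) = min(0.81, 0.81) = 0.81
(r -> q): 0.89 > 0.81, so result = 0.81
~(r -> q): Gödel ¬ of 0.81 = 0 (operand ≠ 0)
((((p | q) | p) & q) | ~(r -> q)) = max(0.81, 0) = 0.81
~((((p | q) | p) & q) | ~(r -> q)): Gödel ¬ of 0.81 = 0 (operand ≠ 0)
((r | (q | p)) -> ~((((p | q) | p) & q) | ~(r -> q))): 0.89 > 0, so result = 0
~q: Gödel ¬ of 0.81 = 0 (operand ≠ 0)
(q & ~q) = min(0.81, 0) = 0
(((r | (q | p)) -> ~((((p | q) | p) & q) | ~(r -> q))) | (q & ~q)) = max(0, 0) = 0
~q: Gödel ¬ of 0.81 = 0 (operand ≠ 0)
((((r | (q | p)) -> ~((((p | q) | p) & q) | ~(r -> q))) | (q & ~q)) -> ~q): 0 ≤ 0, so result = 1
~((((r | (q | p)) -> ~((((p | q) | p) & q) | ~(r -> q))) | (q & ~q)) -> ~q): Gödel ¬ of 1 = 0 (operand ≠ 0)

0.00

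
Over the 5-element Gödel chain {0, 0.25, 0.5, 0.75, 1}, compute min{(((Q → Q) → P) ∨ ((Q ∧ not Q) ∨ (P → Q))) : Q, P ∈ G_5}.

0.25

The minimum is attained at Q = 0, P = 0.25:
  (Q → Q): 0 ≤ 0, so result = 1
  ((Q → Q) → P): 1 > 0.25, so result = 0.25
  not Q: Gödel ¬ of 0 = 1 (operand is 0)
  (Q ∧ not Q) = min(0, 1) = 0
  (P → Q): 0.25 > 0, so result = 0
  ((Q ∧ not Q) ∨ (P → Q)) = max(0, 0) = 0
  (((Q → Q) → P) ∨ ((Q ∧ not Q) ∨ (P → Q))) = max(0.25, 0) = 0.25
Checking all 25 assignments confirms none give a value below 0.25.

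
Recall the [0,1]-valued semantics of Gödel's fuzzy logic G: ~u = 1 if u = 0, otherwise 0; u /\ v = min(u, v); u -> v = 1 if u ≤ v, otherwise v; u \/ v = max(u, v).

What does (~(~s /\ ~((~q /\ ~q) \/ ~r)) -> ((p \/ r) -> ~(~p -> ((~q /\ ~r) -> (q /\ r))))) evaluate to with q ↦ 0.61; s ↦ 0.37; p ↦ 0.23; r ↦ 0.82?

0.00

~s: Gödel ¬ of 0.37 = 0 (operand ≠ 0)
~q: Gödel ¬ of 0.61 = 0 (operand ≠ 0)
~q: Gödel ¬ of 0.61 = 0 (operand ≠ 0)
(~q /\ ~q) = min(0, 0) = 0
~r: Gödel ¬ of 0.82 = 0 (operand ≠ 0)
((~q /\ ~q) \/ ~r) = max(0, 0) = 0
~((~q /\ ~q) \/ ~r): Gödel ¬ of 0 = 1 (operand is 0)
(~s /\ ~((~q /\ ~q) \/ ~r)) = min(0, 1) = 0
~(~s /\ ~((~q /\ ~q) \/ ~r)): Gödel ¬ of 0 = 1 (operand is 0)
(p \/ r) = max(0.23, 0.82) = 0.82
~p: Gödel ¬ of 0.23 = 0 (operand ≠ 0)
~q: Gödel ¬ of 0.61 = 0 (operand ≠ 0)
~r: Gödel ¬ of 0.82 = 0 (operand ≠ 0)
(~q /\ ~r) = min(0, 0) = 0
(q /\ r) = min(0.61, 0.82) = 0.61
((~q /\ ~r) -> (q /\ r)): 0 ≤ 0.61, so result = 1
(~p -> ((~q /\ ~r) -> (q /\ r))): 0 ≤ 1, so result = 1
~(~p -> ((~q /\ ~r) -> (q /\ r))): Gödel ¬ of 1 = 0 (operand ≠ 0)
((p \/ r) -> ~(~p -> ((~q /\ ~r) -> (q /\ r)))): 0.82 > 0, so result = 0
(~(~s /\ ~((~q /\ ~q) \/ ~r)) -> ((p \/ r) -> ~(~p -> ((~q /\ ~r) -> (q /\ r))))): 1 > 0, so result = 0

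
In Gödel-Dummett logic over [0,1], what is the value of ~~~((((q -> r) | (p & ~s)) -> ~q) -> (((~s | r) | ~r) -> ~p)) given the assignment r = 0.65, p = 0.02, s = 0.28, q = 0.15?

0.00

(q -> r): 0.15 ≤ 0.65, so result = 1
~s: Gödel ¬ of 0.28 = 0 (operand ≠ 0)
(p & ~s) = min(0.02, 0) = 0
((q -> r) | (p & ~s)) = max(1, 0) = 1
~q: Gödel ¬ of 0.15 = 0 (operand ≠ 0)
(((q -> r) | (p & ~s)) -> ~q): 1 > 0, so result = 0
~s: Gödel ¬ of 0.28 = 0 (operand ≠ 0)
(~s | r) = max(0, 0.65) = 0.65
~r: Gödel ¬ of 0.65 = 0 (operand ≠ 0)
((~s | r) | ~r) = max(0.65, 0) = 0.65
~p: Gödel ¬ of 0.02 = 0 (operand ≠ 0)
(((~s | r) | ~r) -> ~p): 0.65 > 0, so result = 0
((((q -> r) | (p & ~s)) -> ~q) -> (((~s | r) | ~r) -> ~p)): 0 ≤ 0, so result = 1
~((((q -> r) | (p & ~s)) -> ~q) -> (((~s | r) | ~r) -> ~p)): Gödel ¬ of 1 = 0 (operand ≠ 0)
~~((((q -> r) | (p & ~s)) -> ~q) -> (((~s | r) | ~r) -> ~p)): Gödel ¬ of 0 = 1 (operand is 0)
~~~((((q -> r) | (p & ~s)) -> ~q) -> (((~s | r) | ~r) -> ~p)): Gödel ¬ of 1 = 0 (operand ≠ 0)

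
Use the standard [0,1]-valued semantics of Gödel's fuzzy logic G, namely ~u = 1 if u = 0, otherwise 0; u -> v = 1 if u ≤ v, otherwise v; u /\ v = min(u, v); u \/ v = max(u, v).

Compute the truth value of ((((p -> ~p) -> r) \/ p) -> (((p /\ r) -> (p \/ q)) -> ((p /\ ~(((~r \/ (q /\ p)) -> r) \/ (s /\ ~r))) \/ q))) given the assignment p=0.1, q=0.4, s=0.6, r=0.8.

~p: Gödel ¬ of 0.1 = 0 (operand ≠ 0)
(p -> ~p): 0.1 > 0, so result = 0
((p -> ~p) -> r): 0 ≤ 0.8, so result = 1
(((p -> ~p) -> r) \/ p) = max(1, 0.1) = 1
(p /\ r) = min(0.1, 0.8) = 0.1
(p \/ q) = max(0.1, 0.4) = 0.4
((p /\ r) -> (p \/ q)): 0.1 ≤ 0.4, so result = 1
~r: Gödel ¬ of 0.8 = 0 (operand ≠ 0)
(q /\ p) = min(0.4, 0.1) = 0.1
(~r \/ (q /\ p)) = max(0, 0.1) = 0.1
((~r \/ (q /\ p)) -> r): 0.1 ≤ 0.8, so result = 1
~r: Gödel ¬ of 0.8 = 0 (operand ≠ 0)
(s /\ ~r) = min(0.6, 0) = 0
(((~r \/ (q /\ p)) -> r) \/ (s /\ ~r)) = max(1, 0) = 1
~(((~r \/ (q /\ p)) -> r) \/ (s /\ ~r)): Gödel ¬ of 1 = 0 (operand ≠ 0)
(p /\ ~(((~r \/ (q /\ p)) -> r) \/ (s /\ ~r))) = min(0.1, 0) = 0
((p /\ ~(((~r \/ (q /\ p)) -> r) \/ (s /\ ~r))) \/ q) = max(0, 0.4) = 0.4
(((p /\ r) -> (p \/ q)) -> ((p /\ ~(((~r \/ (q /\ p)) -> r) \/ (s /\ ~r))) \/ q)): 1 > 0.4, so result = 0.4
((((p -> ~p) -> r) \/ p) -> (((p /\ r) -> (p \/ q)) -> ((p /\ ~(((~r \/ (q /\ p)) -> r) \/ (s /\ ~r))) \/ q))): 1 > 0.4, so result = 0.4

0.40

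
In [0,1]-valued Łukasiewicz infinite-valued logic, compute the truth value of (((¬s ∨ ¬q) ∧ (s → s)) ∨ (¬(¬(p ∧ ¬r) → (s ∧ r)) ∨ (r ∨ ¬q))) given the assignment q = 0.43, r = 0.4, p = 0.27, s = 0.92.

0.57

¬s: Łukasiewicz ¬ gives 1 − 0.92 = 0.08
¬q: Łukasiewicz ¬ gives 1 − 0.43 = 0.57
(¬s ∨ ¬q) = max(0.08, 0.57) = 0.57
(s → s): min(1, 1 − 0.92 + 0.92) = 1
((¬s ∨ ¬q) ∧ (s → s)) = min(0.57, 1) = 0.57
¬r: Łukasiewicz ¬ gives 1 − 0.4 = 0.6
(p ∧ ¬r) = min(0.27, 0.6) = 0.27
¬(p ∧ ¬r): Łukasiewicz ¬ gives 1 − 0.27 = 0.73
(s ∧ r) = min(0.92, 0.4) = 0.4
(¬(p ∧ ¬r) → (s ∧ r)): min(1, 1 − 0.73 + 0.4) = 0.67
¬(¬(p ∧ ¬r) → (s ∧ r)): Łukasiewicz ¬ gives 1 − 0.67 = 0.33
¬q: Łukasiewicz ¬ gives 1 − 0.43 = 0.57
(r ∨ ¬q) = max(0.4, 0.57) = 0.57
(¬(¬(p ∧ ¬r) → (s ∧ r)) ∨ (r ∨ ¬q)) = max(0.33, 0.57) = 0.57
(((¬s ∨ ¬q) ∧ (s → s)) ∨ (¬(¬(p ∧ ¬r) → (s ∧ r)) ∨ (r ∨ ¬q))) = max(0.57, 0.57) = 0.57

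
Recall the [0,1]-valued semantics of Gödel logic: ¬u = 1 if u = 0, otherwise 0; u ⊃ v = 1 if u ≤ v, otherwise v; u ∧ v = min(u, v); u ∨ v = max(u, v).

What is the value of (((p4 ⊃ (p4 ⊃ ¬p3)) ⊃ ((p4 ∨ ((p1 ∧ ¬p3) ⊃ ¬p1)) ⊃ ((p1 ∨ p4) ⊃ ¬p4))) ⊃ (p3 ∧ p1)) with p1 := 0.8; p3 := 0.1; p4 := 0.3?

¬p3: Gödel ¬ of 0.1 = 0 (operand ≠ 0)
(p4 ⊃ ¬p3): 0.3 > 0, so result = 0
(p4 ⊃ (p4 ⊃ ¬p3)): 0.3 > 0, so result = 0
¬p3: Gödel ¬ of 0.1 = 0 (operand ≠ 0)
(p1 ∧ ¬p3) = min(0.8, 0) = 0
¬p1: Gödel ¬ of 0.8 = 0 (operand ≠ 0)
((p1 ∧ ¬p3) ⊃ ¬p1): 0 ≤ 0, so result = 1
(p4 ∨ ((p1 ∧ ¬p3) ⊃ ¬p1)) = max(0.3, 1) = 1
(p1 ∨ p4) = max(0.8, 0.3) = 0.8
¬p4: Gödel ¬ of 0.3 = 0 (operand ≠ 0)
((p1 ∨ p4) ⊃ ¬p4): 0.8 > 0, so result = 0
((p4 ∨ ((p1 ∧ ¬p3) ⊃ ¬p1)) ⊃ ((p1 ∨ p4) ⊃ ¬p4)): 1 > 0, so result = 0
((p4 ⊃ (p4 ⊃ ¬p3)) ⊃ ((p4 ∨ ((p1 ∧ ¬p3) ⊃ ¬p1)) ⊃ ((p1 ∨ p4) ⊃ ¬p4))): 0 ≤ 0, so result = 1
(p3 ∧ p1) = min(0.1, 0.8) = 0.1
(((p4 ⊃ (p4 ⊃ ¬p3)) ⊃ ((p4 ∨ ((p1 ∧ ¬p3) ⊃ ¬p1)) ⊃ ((p1 ∨ p4) ⊃ ¬p4))) ⊃ (p3 ∧ p1)): 1 > 0.1, so result = 0.1

0.10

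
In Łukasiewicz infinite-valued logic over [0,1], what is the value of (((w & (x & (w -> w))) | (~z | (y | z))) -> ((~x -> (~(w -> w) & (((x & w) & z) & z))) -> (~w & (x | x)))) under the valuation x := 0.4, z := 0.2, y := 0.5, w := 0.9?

(w -> w): min(1, 1 − 0.9 + 0.9) = 1
(x & (w -> w)) = min(0.4, 1) = 0.4
(w & (x & (w -> w))) = min(0.9, 0.4) = 0.4
~z: Łukasiewicz ¬ gives 1 − 0.2 = 0.8
(y | z) = max(0.5, 0.2) = 0.5
(~z | (y | z)) = max(0.8, 0.5) = 0.8
((w & (x & (w -> w))) | (~z | (y | z))) = max(0.4, 0.8) = 0.8
~x: Łukasiewicz ¬ gives 1 − 0.4 = 0.6
(w -> w): min(1, 1 − 0.9 + 0.9) = 1
~(w -> w): Łukasiewicz ¬ gives 1 − 1 = 0
(x & w) = min(0.4, 0.9) = 0.4
((x & w) & z) = min(0.4, 0.2) = 0.2
(((x & w) & z) & z) = min(0.2, 0.2) = 0.2
(~(w -> w) & (((x & w) & z) & z)) = min(0, 0.2) = 0
(~x -> (~(w -> w) & (((x & w) & z) & z))): min(1, 1 − 0.6 + 0) = 0.4
~w: Łukasiewicz ¬ gives 1 − 0.9 = 0.1
(x | x) = max(0.4, 0.4) = 0.4
(~w & (x | x)) = min(0.1, 0.4) = 0.1
((~x -> (~(w -> w) & (((x & w) & z) & z))) -> (~w & (x | x))): min(1, 1 − 0.4 + 0.1) = 0.7
(((w & (x & (w -> w))) | (~z | (y | z))) -> ((~x -> (~(w -> w) & (((x & w) & z) & z))) -> (~w & (x | x)))): min(1, 1 − 0.8 + 0.7) = 0.9

0.90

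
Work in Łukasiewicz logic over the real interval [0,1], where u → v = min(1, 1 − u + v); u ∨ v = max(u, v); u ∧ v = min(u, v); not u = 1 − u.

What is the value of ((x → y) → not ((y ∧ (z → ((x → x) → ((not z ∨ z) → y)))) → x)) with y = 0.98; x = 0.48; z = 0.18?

(x → y): min(1, 1 − 0.48 + 0.98) = 1
(x → x): min(1, 1 − 0.48 + 0.48) = 1
not z: Łukasiewicz ¬ gives 1 − 0.18 = 0.82
(not z ∨ z) = max(0.82, 0.18) = 0.82
((not z ∨ z) → y): min(1, 1 − 0.82 + 0.98) = 1
((x → x) → ((not z ∨ z) → y)): min(1, 1 − 1 + 1) = 1
(z → ((x → x) → ((not z ∨ z) → y))): min(1, 1 − 0.18 + 1) = 1
(y ∧ (z → ((x → x) → ((not z ∨ z) → y)))) = min(0.98, 1) = 0.98
((y ∧ (z → ((x → x) → ((not z ∨ z) → y)))) → x): min(1, 1 − 0.98 + 0.48) = 0.5
not ((y ∧ (z → ((x → x) → ((not z ∨ z) → y)))) → x): Łukasiewicz ¬ gives 1 − 0.5 = 0.5
((x → y) → not ((y ∧ (z → ((x → x) → ((not z ∨ z) → y)))) → x)): min(1, 1 − 1 + 0.5) = 0.5

0.50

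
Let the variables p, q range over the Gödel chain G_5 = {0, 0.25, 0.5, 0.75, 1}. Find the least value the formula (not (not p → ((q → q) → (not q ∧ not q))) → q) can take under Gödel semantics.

The minimum is attained at p = 0, q = 0.25:
  not p: Gödel ¬ of 0 = 1 (operand is 0)
  (q → q): 0.25 ≤ 0.25, so result = 1
  not q: Gödel ¬ of 0.25 = 0 (operand ≠ 0)
  not q: Gödel ¬ of 0.25 = 0 (operand ≠ 0)
  (not q ∧ not q) = min(0, 0) = 0
  ((q → q) → (not q ∧ not q)): 1 > 0, so result = 0
  (not p → ((q → q) → (not q ∧ not q))): 1 > 0, so result = 0
  not (not p → ((q → q) → (not q ∧ not q))): Gödel ¬ of 0 = 1 (operand is 0)
  (not (not p → ((q → q) → (not q ∧ not q))) → q): 1 > 0.25, so result = 0.25
Checking all 25 assignments confirms none give a value below 0.25.

0.25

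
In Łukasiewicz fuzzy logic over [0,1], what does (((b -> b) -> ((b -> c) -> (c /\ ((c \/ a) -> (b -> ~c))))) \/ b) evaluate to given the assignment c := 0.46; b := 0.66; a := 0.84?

(b -> b): min(1, 1 − 0.66 + 0.66) = 1
(b -> c): min(1, 1 − 0.66 + 0.46) = 0.8
(c \/ a) = max(0.46, 0.84) = 0.84
~c: Łukasiewicz ¬ gives 1 − 0.46 = 0.54
(b -> ~c): min(1, 1 − 0.66 + 0.54) = 0.88
((c \/ a) -> (b -> ~c)): min(1, 1 − 0.84 + 0.88) = 1
(c /\ ((c \/ a) -> (b -> ~c))) = min(0.46, 1) = 0.46
((b -> c) -> (c /\ ((c \/ a) -> (b -> ~c)))): min(1, 1 − 0.8 + 0.46) = 0.66
((b -> b) -> ((b -> c) -> (c /\ ((c \/ a) -> (b -> ~c))))): min(1, 1 − 1 + 0.66) = 0.66
(((b -> b) -> ((b -> c) -> (c /\ ((c \/ a) -> (b -> ~c))))) \/ b) = max(0.66, 0.66) = 0.66

0.66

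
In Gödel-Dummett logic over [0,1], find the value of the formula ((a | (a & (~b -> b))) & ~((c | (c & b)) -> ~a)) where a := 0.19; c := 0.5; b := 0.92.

~b: Gödel ¬ of 0.92 = 0 (operand ≠ 0)
(~b -> b): 0 ≤ 0.92, so result = 1
(a & (~b -> b)) = min(0.19, 1) = 0.19
(a | (a & (~b -> b))) = max(0.19, 0.19) = 0.19
(c & b) = min(0.5, 0.92) = 0.5
(c | (c & b)) = max(0.5, 0.5) = 0.5
~a: Gödel ¬ of 0.19 = 0 (operand ≠ 0)
((c | (c & b)) -> ~a): 0.5 > 0, so result = 0
~((c | (c & b)) -> ~a): Gödel ¬ of 0 = 1 (operand is 0)
((a | (a & (~b -> b))) & ~((c | (c & b)) -> ~a)) = min(0.19, 1) = 0.19

0.19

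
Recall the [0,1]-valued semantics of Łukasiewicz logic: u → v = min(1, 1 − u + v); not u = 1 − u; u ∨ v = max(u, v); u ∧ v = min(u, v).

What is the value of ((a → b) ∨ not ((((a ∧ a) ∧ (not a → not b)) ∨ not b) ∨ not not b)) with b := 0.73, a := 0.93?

0.80

(a → b): min(1, 1 − 0.93 + 0.73) = 0.8
(a ∧ a) = min(0.93, 0.93) = 0.93
not a: Łukasiewicz ¬ gives 1 − 0.93 = 0.07
not b: Łukasiewicz ¬ gives 1 − 0.73 = 0.27
(not a → not b): min(1, 1 − 0.07 + 0.27) = 1
((a ∧ a) ∧ (not a → not b)) = min(0.93, 1) = 0.93
not b: Łukasiewicz ¬ gives 1 − 0.73 = 0.27
(((a ∧ a) ∧ (not a → not b)) ∨ not b) = max(0.93, 0.27) = 0.93
not b: Łukasiewicz ¬ gives 1 − 0.73 = 0.27
not not b: Łukasiewicz ¬ gives 1 − 0.27 = 0.73
((((a ∧ a) ∧ (not a → not b)) ∨ not b) ∨ not not b) = max(0.93, 0.73) = 0.93
not ((((a ∧ a) ∧ (not a → not b)) ∨ not b) ∨ not not b): Łukasiewicz ¬ gives 1 − 0.93 = 0.07
((a → b) ∨ not ((((a ∧ a) ∧ (not a → not b)) ∨ not b) ∨ not not b)) = max(0.8, 0.07) = 0.8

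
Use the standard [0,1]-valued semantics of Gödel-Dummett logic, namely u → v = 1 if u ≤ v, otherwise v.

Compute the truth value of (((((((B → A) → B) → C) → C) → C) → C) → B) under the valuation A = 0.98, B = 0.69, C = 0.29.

0.69

(B → A): 0.69 ≤ 0.98, so result = 1
((B → A) → B): 1 > 0.69, so result = 0.69
(((B → A) → B) → C): 0.69 > 0.29, so result = 0.29
((((B → A) → B) → C) → C): 0.29 ≤ 0.29, so result = 1
(((((B → A) → B) → C) → C) → C): 1 > 0.29, so result = 0.29
((((((B → A) → B) → C) → C) → C) → C): 0.29 ≤ 0.29, so result = 1
(((((((B → A) → B) → C) → C) → C) → C) → B): 1 > 0.69, so result = 0.69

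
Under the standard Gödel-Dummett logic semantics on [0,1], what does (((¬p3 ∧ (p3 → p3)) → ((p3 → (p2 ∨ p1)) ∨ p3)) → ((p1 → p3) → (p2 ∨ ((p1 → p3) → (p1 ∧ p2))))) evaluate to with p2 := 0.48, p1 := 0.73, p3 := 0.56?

¬p3: Gödel ¬ of 0.56 = 0 (operand ≠ 0)
(p3 → p3): 0.56 ≤ 0.56, so result = 1
(¬p3 ∧ (p3 → p3)) = min(0, 1) = 0
(p2 ∨ p1) = max(0.48, 0.73) = 0.73
(p3 → (p2 ∨ p1)): 0.56 ≤ 0.73, so result = 1
((p3 → (p2 ∨ p1)) ∨ p3) = max(1, 0.56) = 1
((¬p3 ∧ (p3 → p3)) → ((p3 → (p2 ∨ p1)) ∨ p3)): 0 ≤ 1, so result = 1
(p1 → p3): 0.73 > 0.56, so result = 0.56
(p1 → p3): 0.73 > 0.56, so result = 0.56
(p1 ∧ p2) = min(0.73, 0.48) = 0.48
((p1 → p3) → (p1 ∧ p2)): 0.56 > 0.48, so result = 0.48
(p2 ∨ ((p1 → p3) → (p1 ∧ p2))) = max(0.48, 0.48) = 0.48
((p1 → p3) → (p2 ∨ ((p1 → p3) → (p1 ∧ p2)))): 0.56 > 0.48, so result = 0.48
(((¬p3 ∧ (p3 → p3)) → ((p3 → (p2 ∨ p1)) ∨ p3)) → ((p1 → p3) → (p2 ∨ ((p1 → p3) → (p1 ∧ p2))))): 1 > 0.48, so result = 0.48

0.48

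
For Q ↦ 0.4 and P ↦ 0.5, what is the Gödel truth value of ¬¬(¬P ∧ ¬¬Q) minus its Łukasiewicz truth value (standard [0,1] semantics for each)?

Gödel evaluation:
  ¬P: Gödel ¬ of 0.5 = 0 (operand ≠ 0)
  ¬Q: Gödel ¬ of 0.4 = 0 (operand ≠ 0)
  ¬¬Q: Gödel ¬ of 0 = 1 (operand is 0)
  (¬P ∧ ¬¬Q) = min(0, 1) = 0
  ¬(¬P ∧ ¬¬Q): Gödel ¬ of 0 = 1 (operand is 0)
  ¬¬(¬P ∧ ¬¬Q): Gödel ¬ of 1 = 0 (operand ≠ 0)
  Gödel value = 0
Łukasiewicz evaluation:
  ¬P: Łukasiewicz ¬ gives 1 − 0.5 = 0.5
  ¬Q: Łukasiewicz ¬ gives 1 − 0.4 = 0.6
  ¬¬Q: Łukasiewicz ¬ gives 1 − 0.6 = 0.4
  (¬P ∧ ¬¬Q) = min(0.5, 0.4) = 0.4
  ¬(¬P ∧ ¬¬Q): Łukasiewicz ¬ gives 1 − 0.4 = 0.6
  ¬¬(¬P ∧ ¬¬Q): Łukasiewicz ¬ gives 1 − 0.6 = 0.4
  Łukasiewicz value = 0.4
Difference: 0 − 0.4 = -0.40

-0.40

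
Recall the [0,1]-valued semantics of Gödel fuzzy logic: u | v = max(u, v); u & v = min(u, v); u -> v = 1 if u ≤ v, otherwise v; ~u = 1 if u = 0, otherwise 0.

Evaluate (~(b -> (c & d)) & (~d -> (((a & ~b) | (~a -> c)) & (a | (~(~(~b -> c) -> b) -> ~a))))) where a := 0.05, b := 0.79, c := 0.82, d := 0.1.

(c & d) = min(0.82, 0.1) = 0.1
(b -> (c & d)): 0.79 > 0.1, so result = 0.1
~(b -> (c & d)): Gödel ¬ of 0.1 = 0 (operand ≠ 0)
~d: Gödel ¬ of 0.1 = 0 (operand ≠ 0)
~b: Gödel ¬ of 0.79 = 0 (operand ≠ 0)
(a & ~b) = min(0.05, 0) = 0
~a: Gödel ¬ of 0.05 = 0 (operand ≠ 0)
(~a -> c): 0 ≤ 0.82, so result = 1
((a & ~b) | (~a -> c)) = max(0, 1) = 1
~b: Gödel ¬ of 0.79 = 0 (operand ≠ 0)
(~b -> c): 0 ≤ 0.82, so result = 1
~(~b -> c): Gödel ¬ of 1 = 0 (operand ≠ 0)
(~(~b -> c) -> b): 0 ≤ 0.79, so result = 1
~(~(~b -> c) -> b): Gödel ¬ of 1 = 0 (operand ≠ 0)
~a: Gödel ¬ of 0.05 = 0 (operand ≠ 0)
(~(~(~b -> c) -> b) -> ~a): 0 ≤ 0, so result = 1
(a | (~(~(~b -> c) -> b) -> ~a)) = max(0.05, 1) = 1
(((a & ~b) | (~a -> c)) & (a | (~(~(~b -> c) -> b) -> ~a))) = min(1, 1) = 1
(~d -> (((a & ~b) | (~a -> c)) & (a | (~(~(~b -> c) -> b) -> ~a)))): 0 ≤ 1, so result = 1
(~(b -> (c & d)) & (~d -> (((a & ~b) | (~a -> c)) & (a | (~(~(~b -> c) -> b) -> ~a))))) = min(0, 1) = 0

0.00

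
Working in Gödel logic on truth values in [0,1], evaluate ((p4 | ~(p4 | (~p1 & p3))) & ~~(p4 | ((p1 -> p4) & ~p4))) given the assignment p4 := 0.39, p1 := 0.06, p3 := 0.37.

~p1: Gödel ¬ of 0.06 = 0 (operand ≠ 0)
(~p1 & p3) = min(0, 0.37) = 0
(p4 | (~p1 & p3)) = max(0.39, 0) = 0.39
~(p4 | (~p1 & p3)): Gödel ¬ of 0.39 = 0 (operand ≠ 0)
(p4 | ~(p4 | (~p1 & p3))) = max(0.39, 0) = 0.39
(p1 -> p4): 0.06 ≤ 0.39, so result = 1
~p4: Gödel ¬ of 0.39 = 0 (operand ≠ 0)
((p1 -> p4) & ~p4) = min(1, 0) = 0
(p4 | ((p1 -> p4) & ~p4)) = max(0.39, 0) = 0.39
~(p4 | ((p1 -> p4) & ~p4)): Gödel ¬ of 0.39 = 0 (operand ≠ 0)
~~(p4 | ((p1 -> p4) & ~p4)): Gödel ¬ of 0 = 1 (operand is 0)
((p4 | ~(p4 | (~p1 & p3))) & ~~(p4 | ((p1 -> p4) & ~p4))) = min(0.39, 1) = 0.39

0.39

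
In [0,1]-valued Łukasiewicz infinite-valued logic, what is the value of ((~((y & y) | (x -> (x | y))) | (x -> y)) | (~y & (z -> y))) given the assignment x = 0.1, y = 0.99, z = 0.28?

(y & y) = min(0.99, 0.99) = 0.99
(x | y) = max(0.1, 0.99) = 0.99
(x -> (x | y)): min(1, 1 − 0.1 + 0.99) = 1
((y & y) | (x -> (x | y))) = max(0.99, 1) = 1
~((y & y) | (x -> (x | y))): Łukasiewicz ¬ gives 1 − 1 = 0
(x -> y): min(1, 1 − 0.1 + 0.99) = 1
(~((y & y) | (x -> (x | y))) | (x -> y)) = max(0, 1) = 1
~y: Łukasiewicz ¬ gives 1 − 0.99 = 0.01
(z -> y): min(1, 1 − 0.28 + 0.99) = 1
(~y & (z -> y)) = min(0.01, 1) = 0.01
((~((y & y) | (x -> (x | y))) | (x -> y)) | (~y & (z -> y))) = max(1, 0.01) = 1

1.00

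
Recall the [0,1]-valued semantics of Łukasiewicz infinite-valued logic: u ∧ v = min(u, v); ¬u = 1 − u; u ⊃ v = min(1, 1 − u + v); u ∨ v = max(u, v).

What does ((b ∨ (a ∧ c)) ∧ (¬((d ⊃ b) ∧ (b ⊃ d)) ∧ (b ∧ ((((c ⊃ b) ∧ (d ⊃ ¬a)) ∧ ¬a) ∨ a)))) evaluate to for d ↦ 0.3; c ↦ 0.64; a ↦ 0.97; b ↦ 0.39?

(a ∧ c) = min(0.97, 0.64) = 0.64
(b ∨ (a ∧ c)) = max(0.39, 0.64) = 0.64
(d ⊃ b): min(1, 1 − 0.3 + 0.39) = 1
(b ⊃ d): min(1, 1 − 0.39 + 0.3) = 0.91
((d ⊃ b) ∧ (b ⊃ d)) = min(1, 0.91) = 0.91
¬((d ⊃ b) ∧ (b ⊃ d)): Łukasiewicz ¬ gives 1 − 0.91 = 0.09
(c ⊃ b): min(1, 1 − 0.64 + 0.39) = 0.75
¬a: Łukasiewicz ¬ gives 1 − 0.97 = 0.03
(d ⊃ ¬a): min(1, 1 − 0.3 + 0.03) = 0.73
((c ⊃ b) ∧ (d ⊃ ¬a)) = min(0.75, 0.73) = 0.73
¬a: Łukasiewicz ¬ gives 1 − 0.97 = 0.03
(((c ⊃ b) ∧ (d ⊃ ¬a)) ∧ ¬a) = min(0.73, 0.03) = 0.03
((((c ⊃ b) ∧ (d ⊃ ¬a)) ∧ ¬a) ∨ a) = max(0.03, 0.97) = 0.97
(b ∧ ((((c ⊃ b) ∧ (d ⊃ ¬a)) ∧ ¬a) ∨ a)) = min(0.39, 0.97) = 0.39
(¬((d ⊃ b) ∧ (b ⊃ d)) ∧ (b ∧ ((((c ⊃ b) ∧ (d ⊃ ¬a)) ∧ ¬a) ∨ a))) = min(0.09, 0.39) = 0.09
((b ∨ (a ∧ c)) ∧ (¬((d ⊃ b) ∧ (b ⊃ d)) ∧ (b ∧ ((((c ⊃ b) ∧ (d ⊃ ¬a)) ∧ ¬a) ∨ a)))) = min(0.64, 0.09) = 0.09

0.09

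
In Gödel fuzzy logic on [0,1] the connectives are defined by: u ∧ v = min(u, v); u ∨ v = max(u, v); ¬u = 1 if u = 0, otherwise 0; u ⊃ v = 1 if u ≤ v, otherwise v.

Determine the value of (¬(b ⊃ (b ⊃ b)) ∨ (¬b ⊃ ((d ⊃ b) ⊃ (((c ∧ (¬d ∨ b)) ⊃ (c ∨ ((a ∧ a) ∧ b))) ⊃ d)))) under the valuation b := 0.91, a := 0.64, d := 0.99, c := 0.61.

1.00

(b ⊃ b): 0.91 ≤ 0.91, so result = 1
(b ⊃ (b ⊃ b)): 0.91 ≤ 1, so result = 1
¬(b ⊃ (b ⊃ b)): Gödel ¬ of 1 = 0 (operand ≠ 0)
¬b: Gödel ¬ of 0.91 = 0 (operand ≠ 0)
(d ⊃ b): 0.99 > 0.91, so result = 0.91
¬d: Gödel ¬ of 0.99 = 0 (operand ≠ 0)
(¬d ∨ b) = max(0, 0.91) = 0.91
(c ∧ (¬d ∨ b)) = min(0.61, 0.91) = 0.61
(a ∧ a) = min(0.64, 0.64) = 0.64
((a ∧ a) ∧ b) = min(0.64, 0.91) = 0.64
(c ∨ ((a ∧ a) ∧ b)) = max(0.61, 0.64) = 0.64
((c ∧ (¬d ∨ b)) ⊃ (c ∨ ((a ∧ a) ∧ b))): 0.61 ≤ 0.64, so result = 1
(((c ∧ (¬d ∨ b)) ⊃ (c ∨ ((a ∧ a) ∧ b))) ⊃ d): 1 > 0.99, so result = 0.99
((d ⊃ b) ⊃ (((c ∧ (¬d ∨ b)) ⊃ (c ∨ ((a ∧ a) ∧ b))) ⊃ d)): 0.91 ≤ 0.99, so result = 1
(¬b ⊃ ((d ⊃ b) ⊃ (((c ∧ (¬d ∨ b)) ⊃ (c ∨ ((a ∧ a) ∧ b))) ⊃ d))): 0 ≤ 1, so result = 1
(¬(b ⊃ (b ⊃ b)) ∨ (¬b ⊃ ((d ⊃ b) ⊃ (((c ∧ (¬d ∨ b)) ⊃ (c ∨ ((a ∧ a) ∧ b))) ⊃ d)))) = max(0, 1) = 1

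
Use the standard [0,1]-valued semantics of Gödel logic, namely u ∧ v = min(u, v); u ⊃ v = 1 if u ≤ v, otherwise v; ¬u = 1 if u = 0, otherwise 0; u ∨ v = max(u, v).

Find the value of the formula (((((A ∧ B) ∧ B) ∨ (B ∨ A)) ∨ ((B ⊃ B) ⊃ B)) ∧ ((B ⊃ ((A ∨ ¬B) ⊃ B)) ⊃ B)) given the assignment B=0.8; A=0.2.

(A ∧ B) = min(0.2, 0.8) = 0.2
((A ∧ B) ∧ B) = min(0.2, 0.8) = 0.2
(B ∨ A) = max(0.8, 0.2) = 0.8
(((A ∧ B) ∧ B) ∨ (B ∨ A)) = max(0.2, 0.8) = 0.8
(B ⊃ B): 0.8 ≤ 0.8, so result = 1
((B ⊃ B) ⊃ B): 1 > 0.8, so result = 0.8
((((A ∧ B) ∧ B) ∨ (B ∨ A)) ∨ ((B ⊃ B) ⊃ B)) = max(0.8, 0.8) = 0.8
¬B: Gödel ¬ of 0.8 = 0 (operand ≠ 0)
(A ∨ ¬B) = max(0.2, 0) = 0.2
((A ∨ ¬B) ⊃ B): 0.2 ≤ 0.8, so result = 1
(B ⊃ ((A ∨ ¬B) ⊃ B)): 0.8 ≤ 1, so result = 1
((B ⊃ ((A ∨ ¬B) ⊃ B)) ⊃ B): 1 > 0.8, so result = 0.8
(((((A ∧ B) ∧ B) ∨ (B ∨ A)) ∨ ((B ⊃ B) ⊃ B)) ∧ ((B ⊃ ((A ∨ ¬B) ⊃ B)) ⊃ B)) = min(0.8, 0.8) = 0.8

0.80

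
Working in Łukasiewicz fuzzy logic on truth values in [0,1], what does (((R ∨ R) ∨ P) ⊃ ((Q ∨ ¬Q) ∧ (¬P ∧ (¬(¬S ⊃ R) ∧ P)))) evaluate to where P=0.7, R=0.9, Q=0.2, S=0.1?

(R ∨ R) = max(0.9, 0.9) = 0.9
((R ∨ R) ∨ P) = max(0.9, 0.7) = 0.9
¬Q: Łukasiewicz ¬ gives 1 − 0.2 = 0.8
(Q ∨ ¬Q) = max(0.2, 0.8) = 0.8
¬P: Łukasiewicz ¬ gives 1 − 0.7 = 0.3
¬S: Łukasiewicz ¬ gives 1 − 0.1 = 0.9
(¬S ⊃ R): min(1, 1 − 0.9 + 0.9) = 1
¬(¬S ⊃ R): Łukasiewicz ¬ gives 1 − 1 = 0
(¬(¬S ⊃ R) ∧ P) = min(0, 0.7) = 0
(¬P ∧ (¬(¬S ⊃ R) ∧ P)) = min(0.3, 0) = 0
((Q ∨ ¬Q) ∧ (¬P ∧ (¬(¬S ⊃ R) ∧ P))) = min(0.8, 0) = 0
(((R ∨ R) ∨ P) ⊃ ((Q ∨ ¬Q) ∧ (¬P ∧ (¬(¬S ⊃ R) ∧ P)))): min(1, 1 − 0.9 + 0) = 0.1

0.10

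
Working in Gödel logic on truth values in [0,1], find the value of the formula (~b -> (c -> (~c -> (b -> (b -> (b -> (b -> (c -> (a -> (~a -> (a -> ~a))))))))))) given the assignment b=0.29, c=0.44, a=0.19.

1.00

~b: Gödel ¬ of 0.29 = 0 (operand ≠ 0)
~c: Gödel ¬ of 0.44 = 0 (operand ≠ 0)
~a: Gödel ¬ of 0.19 = 0 (operand ≠ 0)
~a: Gödel ¬ of 0.19 = 0 (operand ≠ 0)
(a -> ~a): 0.19 > 0, so result = 0
(~a -> (a -> ~a)): 0 ≤ 0, so result = 1
(a -> (~a -> (a -> ~a))): 0.19 ≤ 1, so result = 1
(c -> (a -> (~a -> (a -> ~a)))): 0.44 ≤ 1, so result = 1
(b -> (c -> (a -> (~a -> (a -> ~a))))): 0.29 ≤ 1, so result = 1
(b -> (b -> (c -> (a -> (~a -> (a -> ~a)))))): 0.29 ≤ 1, so result = 1
(b -> (b -> (b -> (c -> (a -> (~a -> (a -> ~a))))))): 0.29 ≤ 1, so result = 1
(b -> (b -> (b -> (b -> (c -> (a -> (~a -> (a -> ~a)))))))): 0.29 ≤ 1, so result = 1
(~c -> (b -> (b -> (b -> (b -> (c -> (a -> (~a -> (a -> ~a))))))))): 0 ≤ 1, so result = 1
(c -> (~c -> (b -> (b -> (b -> (b -> (c -> (a -> (~a -> (a -> ~a)))))))))): 0.44 ≤ 1, so result = 1
(~b -> (c -> (~c -> (b -> (b -> (b -> (b -> (c -> (a -> (~a -> (a -> ~a))))))))))): 0 ≤ 1, so result = 1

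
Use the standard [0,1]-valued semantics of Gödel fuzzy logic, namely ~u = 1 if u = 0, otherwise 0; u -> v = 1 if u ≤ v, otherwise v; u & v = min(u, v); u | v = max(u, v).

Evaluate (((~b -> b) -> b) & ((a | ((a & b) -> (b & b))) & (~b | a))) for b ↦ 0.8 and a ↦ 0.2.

~b: Gödel ¬ of 0.8 = 0 (operand ≠ 0)
(~b -> b): 0 ≤ 0.8, so result = 1
((~b -> b) -> b): 1 > 0.8, so result = 0.8
(a & b) = min(0.2, 0.8) = 0.2
(b & b) = min(0.8, 0.8) = 0.8
((a & b) -> (b & b)): 0.2 ≤ 0.8, so result = 1
(a | ((a & b) -> (b & b))) = max(0.2, 1) = 1
~b: Gödel ¬ of 0.8 = 0 (operand ≠ 0)
(~b | a) = max(0, 0.2) = 0.2
((a | ((a & b) -> (b & b))) & (~b | a)) = min(1, 0.2) = 0.2
(((~b -> b) -> b) & ((a | ((a & b) -> (b & b))) & (~b | a))) = min(0.8, 0.2) = 0.2

0.20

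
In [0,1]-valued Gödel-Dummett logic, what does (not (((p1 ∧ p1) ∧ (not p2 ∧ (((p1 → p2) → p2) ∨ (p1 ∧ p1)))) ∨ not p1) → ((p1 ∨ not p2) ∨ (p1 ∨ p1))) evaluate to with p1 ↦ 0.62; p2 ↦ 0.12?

(p1 ∧ p1) = min(0.62, 0.62) = 0.62
not p2: Gödel ¬ of 0.12 = 0 (operand ≠ 0)
(p1 → p2): 0.62 > 0.12, so result = 0.12
((p1 → p2) → p2): 0.12 ≤ 0.12, so result = 1
(p1 ∧ p1) = min(0.62, 0.62) = 0.62
(((p1 → p2) → p2) ∨ (p1 ∧ p1)) = max(1, 0.62) = 1
(not p2 ∧ (((p1 → p2) → p2) ∨ (p1 ∧ p1))) = min(0, 1) = 0
((p1 ∧ p1) ∧ (not p2 ∧ (((p1 → p2) → p2) ∨ (p1 ∧ p1)))) = min(0.62, 0) = 0
not p1: Gödel ¬ of 0.62 = 0 (operand ≠ 0)
(((p1 ∧ p1) ∧ (not p2 ∧ (((p1 → p2) → p2) ∨ (p1 ∧ p1)))) ∨ not p1) = max(0, 0) = 0
not (((p1 ∧ p1) ∧ (not p2 ∧ (((p1 → p2) → p2) ∨ (p1 ∧ p1)))) ∨ not p1): Gödel ¬ of 0 = 1 (operand is 0)
not p2: Gödel ¬ of 0.12 = 0 (operand ≠ 0)
(p1 ∨ not p2) = max(0.62, 0) = 0.62
(p1 ∨ p1) = max(0.62, 0.62) = 0.62
((p1 ∨ not p2) ∨ (p1 ∨ p1)) = max(0.62, 0.62) = 0.62
(not (((p1 ∧ p1) ∧ (not p2 ∧ (((p1 → p2) → p2) ∨ (p1 ∧ p1)))) ∨ not p1) → ((p1 ∨ not p2) ∨ (p1 ∨ p1))): 1 > 0.62, so result = 0.62

0.62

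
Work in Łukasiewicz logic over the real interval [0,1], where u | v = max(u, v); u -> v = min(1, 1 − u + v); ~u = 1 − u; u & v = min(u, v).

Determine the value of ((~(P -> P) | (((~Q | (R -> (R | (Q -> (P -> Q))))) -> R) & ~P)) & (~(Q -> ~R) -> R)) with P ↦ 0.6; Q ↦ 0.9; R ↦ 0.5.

0.40

(P -> P): min(1, 1 − 0.6 + 0.6) = 1
~(P -> P): Łukasiewicz ¬ gives 1 − 1 = 0
~Q: Łukasiewicz ¬ gives 1 − 0.9 = 0.1
(P -> Q): min(1, 1 − 0.6 + 0.9) = 1
(Q -> (P -> Q)): min(1, 1 − 0.9 + 1) = 1
(R | (Q -> (P -> Q))) = max(0.5, 1) = 1
(R -> (R | (Q -> (P -> Q)))): min(1, 1 − 0.5 + 1) = 1
(~Q | (R -> (R | (Q -> (P -> Q))))) = max(0.1, 1) = 1
((~Q | (R -> (R | (Q -> (P -> Q))))) -> R): min(1, 1 − 1 + 0.5) = 0.5
~P: Łukasiewicz ¬ gives 1 − 0.6 = 0.4
(((~Q | (R -> (R | (Q -> (P -> Q))))) -> R) & ~P) = min(0.5, 0.4) = 0.4
(~(P -> P) | (((~Q | (R -> (R | (Q -> (P -> Q))))) -> R) & ~P)) = max(0, 0.4) = 0.4
~R: Łukasiewicz ¬ gives 1 − 0.5 = 0.5
(Q -> ~R): min(1, 1 − 0.9 + 0.5) = 0.6
~(Q -> ~R): Łukasiewicz ¬ gives 1 − 0.6 = 0.4
(~(Q -> ~R) -> R): min(1, 1 − 0.4 + 0.5) = 1
((~(P -> P) | (((~Q | (R -> (R | (Q -> (P -> Q))))) -> R) & ~P)) & (~(Q -> ~R) -> R)) = min(0.4, 1) = 0.4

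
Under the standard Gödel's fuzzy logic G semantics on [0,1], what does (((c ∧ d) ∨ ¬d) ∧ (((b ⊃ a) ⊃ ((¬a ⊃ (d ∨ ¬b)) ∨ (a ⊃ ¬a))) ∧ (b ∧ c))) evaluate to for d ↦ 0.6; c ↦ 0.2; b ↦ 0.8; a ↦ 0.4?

(c ∧ d) = min(0.2, 0.6) = 0.2
¬d: Gödel ¬ of 0.6 = 0 (operand ≠ 0)
((c ∧ d) ∨ ¬d) = max(0.2, 0) = 0.2
(b ⊃ a): 0.8 > 0.4, so result = 0.4
¬a: Gödel ¬ of 0.4 = 0 (operand ≠ 0)
¬b: Gödel ¬ of 0.8 = 0 (operand ≠ 0)
(d ∨ ¬b) = max(0.6, 0) = 0.6
(¬a ⊃ (d ∨ ¬b)): 0 ≤ 0.6, so result = 1
¬a: Gödel ¬ of 0.4 = 0 (operand ≠ 0)
(a ⊃ ¬a): 0.4 > 0, so result = 0
((¬a ⊃ (d ∨ ¬b)) ∨ (a ⊃ ¬a)) = max(1, 0) = 1
((b ⊃ a) ⊃ ((¬a ⊃ (d ∨ ¬b)) ∨ (a ⊃ ¬a))): 0.4 ≤ 1, so result = 1
(b ∧ c) = min(0.8, 0.2) = 0.2
(((b ⊃ a) ⊃ ((¬a ⊃ (d ∨ ¬b)) ∨ (a ⊃ ¬a))) ∧ (b ∧ c)) = min(1, 0.2) = 0.2
(((c ∧ d) ∨ ¬d) ∧ (((b ⊃ a) ⊃ ((¬a ⊃ (d ∨ ¬b)) ∨ (a ⊃ ¬a))) ∧ (b ∧ c))) = min(0.2, 0.2) = 0.2

0.20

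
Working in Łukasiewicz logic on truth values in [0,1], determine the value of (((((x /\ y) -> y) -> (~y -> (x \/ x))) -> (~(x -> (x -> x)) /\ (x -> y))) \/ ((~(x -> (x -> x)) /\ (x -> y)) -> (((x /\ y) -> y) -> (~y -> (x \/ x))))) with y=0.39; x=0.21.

(x /\ y) = min(0.21, 0.39) = 0.21
((x /\ y) -> y): min(1, 1 − 0.21 + 0.39) = 1
~y: Łukasiewicz ¬ gives 1 − 0.39 = 0.61
(x \/ x) = max(0.21, 0.21) = 0.21
(~y -> (x \/ x)): min(1, 1 − 0.61 + 0.21) = 0.6
(((x /\ y) -> y) -> (~y -> (x \/ x))): min(1, 1 − 1 + 0.6) = 0.6
(x -> x): min(1, 1 − 0.21 + 0.21) = 1
(x -> (x -> x)): min(1, 1 − 0.21 + 1) = 1
~(x -> (x -> x)): Łukasiewicz ¬ gives 1 − 1 = 0
(x -> y): min(1, 1 − 0.21 + 0.39) = 1
(~(x -> (x -> x)) /\ (x -> y)) = min(0, 1) = 0
((((x /\ y) -> y) -> (~y -> (x \/ x))) -> (~(x -> (x -> x)) /\ (x -> y))): min(1, 1 − 0.6 + 0) = 0.4
(x -> x): min(1, 1 − 0.21 + 0.21) = 1
(x -> (x -> x)): min(1, 1 − 0.21 + 1) = 1
~(x -> (x -> x)): Łukasiewicz ¬ gives 1 − 1 = 0
(x -> y): min(1, 1 − 0.21 + 0.39) = 1
(~(x -> (x -> x)) /\ (x -> y)) = min(0, 1) = 0
(x /\ y) = min(0.21, 0.39) = 0.21
((x /\ y) -> y): min(1, 1 − 0.21 + 0.39) = 1
~y: Łukasiewicz ¬ gives 1 − 0.39 = 0.61
(x \/ x) = max(0.21, 0.21) = 0.21
(~y -> (x \/ x)): min(1, 1 − 0.61 + 0.21) = 0.6
(((x /\ y) -> y) -> (~y -> (x \/ x))): min(1, 1 − 1 + 0.6) = 0.6
((~(x -> (x -> x)) /\ (x -> y)) -> (((x /\ y) -> y) -> (~y -> (x \/ x)))): min(1, 1 − 0 + 0.6) = 1
(((((x /\ y) -> y) -> (~y -> (x \/ x))) -> (~(x -> (x -> x)) /\ (x -> y))) \/ ((~(x -> (x -> x)) /\ (x -> y)) -> (((x /\ y) -> y) -> (~y -> (x \/ x))))) = max(0.4, 1) = 1

1.00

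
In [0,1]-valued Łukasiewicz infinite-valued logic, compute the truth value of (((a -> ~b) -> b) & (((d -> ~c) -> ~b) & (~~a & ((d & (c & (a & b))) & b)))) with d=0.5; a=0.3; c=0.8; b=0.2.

~b: Łukasiewicz ¬ gives 1 − 0.2 = 0.8
(a -> ~b): min(1, 1 − 0.3 + 0.8) = 1
((a -> ~b) -> b): min(1, 1 − 1 + 0.2) = 0.2
~c: Łukasiewicz ¬ gives 1 − 0.8 = 0.2
(d -> ~c): min(1, 1 − 0.5 + 0.2) = 0.7
~b: Łukasiewicz ¬ gives 1 − 0.2 = 0.8
((d -> ~c) -> ~b): min(1, 1 − 0.7 + 0.8) = 1
~a: Łukasiewicz ¬ gives 1 − 0.3 = 0.7
~~a: Łukasiewicz ¬ gives 1 − 0.7 = 0.3
(a & b) = min(0.3, 0.2) = 0.2
(c & (a & b)) = min(0.8, 0.2) = 0.2
(d & (c & (a & b))) = min(0.5, 0.2) = 0.2
((d & (c & (a & b))) & b) = min(0.2, 0.2) = 0.2
(~~a & ((d & (c & (a & b))) & b)) = min(0.3, 0.2) = 0.2
(((d -> ~c) -> ~b) & (~~a & ((d & (c & (a & b))) & b))) = min(1, 0.2) = 0.2
(((a -> ~b) -> b) & (((d -> ~c) -> ~b) & (~~a & ((d & (c & (a & b))) & b)))) = min(0.2, 0.2) = 0.2

0.20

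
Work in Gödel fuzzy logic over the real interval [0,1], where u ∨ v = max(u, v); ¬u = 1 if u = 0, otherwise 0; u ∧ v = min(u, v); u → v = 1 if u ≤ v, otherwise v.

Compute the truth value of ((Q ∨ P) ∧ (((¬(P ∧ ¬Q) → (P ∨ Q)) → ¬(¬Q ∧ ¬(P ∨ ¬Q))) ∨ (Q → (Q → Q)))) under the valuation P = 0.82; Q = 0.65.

(Q ∨ P) = max(0.65, 0.82) = 0.82
¬Q: Gödel ¬ of 0.65 = 0 (operand ≠ 0)
(P ∧ ¬Q) = min(0.82, 0) = 0
¬(P ∧ ¬Q): Gödel ¬ of 0 = 1 (operand is 0)
(P ∨ Q) = max(0.82, 0.65) = 0.82
(¬(P ∧ ¬Q) → (P ∨ Q)): 1 > 0.82, so result = 0.82
¬Q: Gödel ¬ of 0.65 = 0 (operand ≠ 0)
¬Q: Gödel ¬ of 0.65 = 0 (operand ≠ 0)
(P ∨ ¬Q) = max(0.82, 0) = 0.82
¬(P ∨ ¬Q): Gödel ¬ of 0.82 = 0 (operand ≠ 0)
(¬Q ∧ ¬(P ∨ ¬Q)) = min(0, 0) = 0
¬(¬Q ∧ ¬(P ∨ ¬Q)): Gödel ¬ of 0 = 1 (operand is 0)
((¬(P ∧ ¬Q) → (P ∨ Q)) → ¬(¬Q ∧ ¬(P ∨ ¬Q))): 0.82 ≤ 1, so result = 1
(Q → Q): 0.65 ≤ 0.65, so result = 1
(Q → (Q → Q)): 0.65 ≤ 1, so result = 1
(((¬(P ∧ ¬Q) → (P ∨ Q)) → ¬(¬Q ∧ ¬(P ∨ ¬Q))) ∨ (Q → (Q → Q))) = max(1, 1) = 1
((Q ∨ P) ∧ (((¬(P ∧ ¬Q) → (P ∨ Q)) → ¬(¬Q ∧ ¬(P ∨ ¬Q))) ∨ (Q → (Q → Q)))) = min(0.82, 1) = 0.82

0.82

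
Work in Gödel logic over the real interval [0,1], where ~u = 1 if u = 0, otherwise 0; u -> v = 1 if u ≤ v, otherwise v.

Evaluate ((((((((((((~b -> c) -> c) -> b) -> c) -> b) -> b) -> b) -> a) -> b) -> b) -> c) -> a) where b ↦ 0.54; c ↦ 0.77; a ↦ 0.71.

~b: Gödel ¬ of 0.54 = 0 (operand ≠ 0)
(~b -> c): 0 ≤ 0.77, so result = 1
((~b -> c) -> c): 1 > 0.77, so result = 0.77
(((~b -> c) -> c) -> b): 0.77 > 0.54, so result = 0.54
((((~b -> c) -> c) -> b) -> c): 0.54 ≤ 0.77, so result = 1
(((((~b -> c) -> c) -> b) -> c) -> b): 1 > 0.54, so result = 0.54
((((((~b -> c) -> c) -> b) -> c) -> b) -> b): 0.54 ≤ 0.54, so result = 1
(((((((~b -> c) -> c) -> b) -> c) -> b) -> b) -> b): 1 > 0.54, so result = 0.54
((((((((~b -> c) -> c) -> b) -> c) -> b) -> b) -> b) -> a): 0.54 ≤ 0.71, so result = 1
(((((((((~b -> c) -> c) -> b) -> c) -> b) -> b) -> b) -> a) -> b): 1 > 0.54, so result = 0.54
((((((((((~b -> c) -> c) -> b) -> c) -> b) -> b) -> b) -> a) -> b) -> b): 0.54 ≤ 0.54, so result = 1
(((((((((((~b -> c) -> c) -> b) -> c) -> b) -> b) -> b) -> a) -> b) -> b) -> c): 1 > 0.77, so result = 0.77
((((((((((((~b -> c) -> c) -> b) -> c) -> b) -> b) -> b) -> a) -> b) -> b) -> c) -> a): 0.77 > 0.71, so result = 0.71

0.71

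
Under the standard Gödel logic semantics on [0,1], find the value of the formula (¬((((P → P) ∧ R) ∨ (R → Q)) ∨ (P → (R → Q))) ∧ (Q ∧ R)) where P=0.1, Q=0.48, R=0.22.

(P → P): 0.1 ≤ 0.1, so result = 1
((P → P) ∧ R) = min(1, 0.22) = 0.22
(R → Q): 0.22 ≤ 0.48, so result = 1
(((P → P) ∧ R) ∨ (R → Q)) = max(0.22, 1) = 1
(R → Q): 0.22 ≤ 0.48, so result = 1
(P → (R → Q)): 0.1 ≤ 1, so result = 1
((((P → P) ∧ R) ∨ (R → Q)) ∨ (P → (R → Q))) = max(1, 1) = 1
¬((((P → P) ∧ R) ∨ (R → Q)) ∨ (P → (R → Q))): Gödel ¬ of 1 = 0 (operand ≠ 0)
(Q ∧ R) = min(0.48, 0.22) = 0.22
(¬((((P → P) ∧ R) ∨ (R → Q)) ∨ (P → (R → Q))) ∧ (Q ∧ R)) = min(0, 0.22) = 0

0.00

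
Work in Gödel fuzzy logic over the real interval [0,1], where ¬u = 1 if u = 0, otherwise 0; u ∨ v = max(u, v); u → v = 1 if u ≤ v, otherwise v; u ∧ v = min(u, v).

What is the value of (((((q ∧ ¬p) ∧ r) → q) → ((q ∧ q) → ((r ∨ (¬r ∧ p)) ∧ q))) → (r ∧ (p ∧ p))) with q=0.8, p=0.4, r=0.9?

¬p: Gödel ¬ of 0.4 = 0 (operand ≠ 0)
(q ∧ ¬p) = min(0.8, 0) = 0
((q ∧ ¬p) ∧ r) = min(0, 0.9) = 0
(((q ∧ ¬p) ∧ r) → q): 0 ≤ 0.8, so result = 1
(q ∧ q) = min(0.8, 0.8) = 0.8
¬r: Gödel ¬ of 0.9 = 0 (operand ≠ 0)
(¬r ∧ p) = min(0, 0.4) = 0
(r ∨ (¬r ∧ p)) = max(0.9, 0) = 0.9
((r ∨ (¬r ∧ p)) ∧ q) = min(0.9, 0.8) = 0.8
((q ∧ q) → ((r ∨ (¬r ∧ p)) ∧ q)): 0.8 ≤ 0.8, so result = 1
((((q ∧ ¬p) ∧ r) → q) → ((q ∧ q) → ((r ∨ (¬r ∧ p)) ∧ q))): 1 ≤ 1, so result = 1
(p ∧ p) = min(0.4, 0.4) = 0.4
(r ∧ (p ∧ p)) = min(0.9, 0.4) = 0.4
(((((q ∧ ¬p) ∧ r) → q) → ((q ∧ q) → ((r ∨ (¬r ∧ p)) ∧ q))) → (r ∧ (p ∧ p))): 1 > 0.4, so result = 0.4

0.40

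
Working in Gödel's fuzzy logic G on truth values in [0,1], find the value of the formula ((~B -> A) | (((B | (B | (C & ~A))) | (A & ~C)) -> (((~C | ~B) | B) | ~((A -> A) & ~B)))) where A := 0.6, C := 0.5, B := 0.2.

~B: Gödel ¬ of 0.2 = 0 (operand ≠ 0)
(~B -> A): 0 ≤ 0.6, so result = 1
~A: Gödel ¬ of 0.6 = 0 (operand ≠ 0)
(C & ~A) = min(0.5, 0) = 0
(B | (C & ~A)) = max(0.2, 0) = 0.2
(B | (B | (C & ~A))) = max(0.2, 0.2) = 0.2
~C: Gödel ¬ of 0.5 = 0 (operand ≠ 0)
(A & ~C) = min(0.6, 0) = 0
((B | (B | (C & ~A))) | (A & ~C)) = max(0.2, 0) = 0.2
~C: Gödel ¬ of 0.5 = 0 (operand ≠ 0)
~B: Gödel ¬ of 0.2 = 0 (operand ≠ 0)
(~C | ~B) = max(0, 0) = 0
((~C | ~B) | B) = max(0, 0.2) = 0.2
(A -> A): 0.6 ≤ 0.6, so result = 1
~B: Gödel ¬ of 0.2 = 0 (operand ≠ 0)
((A -> A) & ~B) = min(1, 0) = 0
~((A -> A) & ~B): Gödel ¬ of 0 = 1 (operand is 0)
(((~C | ~B) | B) | ~((A -> A) & ~B)) = max(0.2, 1) = 1
(((B | (B | (C & ~A))) | (A & ~C)) -> (((~C | ~B) | B) | ~((A -> A) & ~B))): 0.2 ≤ 1, so result = 1
((~B -> A) | (((B | (B | (C & ~A))) | (A & ~C)) -> (((~C | ~B) | B) | ~((A -> A) & ~B)))) = max(1, 1) = 1

1.00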